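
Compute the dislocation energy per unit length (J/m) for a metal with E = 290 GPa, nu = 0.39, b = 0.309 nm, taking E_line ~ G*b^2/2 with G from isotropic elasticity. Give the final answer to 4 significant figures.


Step 1: G = E / (2*(1+nu))
G = 290 / (2*(1+0.39)) = 104.317 GPa = 1.04317e+11 Pa
Step 2: E_line = G*b^2/2
b = 0.309 nm = 3.09e-10 m
E_line = 0.5 * 1.04317e+11 * (3.09e-10)^2 = 4.98e-09 J/m


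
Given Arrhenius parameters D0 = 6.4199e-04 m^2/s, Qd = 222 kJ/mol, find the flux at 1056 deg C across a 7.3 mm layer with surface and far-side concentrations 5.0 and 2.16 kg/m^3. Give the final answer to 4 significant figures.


Step 1: D = D0 * exp(-Qd/(R*T))
T = 1056 + 273.15 = 1329.15 K
D = 6.4199e-04 * exp(-222e3 / (8.314 * 1329.15)) = 1.20996e-12 m^2/s
Step 2: J = D * (C1 - C2) / dx
J = 1.20996e-12 * (5.0 - 2.16) / 7.3e-03
J = 4.707e-10 kg/(m^2*s)


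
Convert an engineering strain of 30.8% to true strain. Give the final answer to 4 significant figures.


epsilon_true = ln(1 + epsilon_eng)
epsilon_true = ln(1 + 0.308)
epsilon_true = 0.2685


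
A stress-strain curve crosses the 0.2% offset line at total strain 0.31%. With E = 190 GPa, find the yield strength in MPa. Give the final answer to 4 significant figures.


Offset strain = 0.002
Elastic strain at yield = total_strain - offset = 3.1e-03 - 0.002 = 1.1e-03
sigma_y = E * elastic_strain = 190000 * 1.1e-03
sigma_y = 209 MPa


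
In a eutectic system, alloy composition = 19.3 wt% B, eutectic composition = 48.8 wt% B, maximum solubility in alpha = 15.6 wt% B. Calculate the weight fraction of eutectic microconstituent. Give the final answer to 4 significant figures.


f_primary = (C_e - C0) / (C_e - C_alpha_max)
f_primary = (48.8 - 19.3) / (48.8 - 15.6)
f_primary = 0.888554
f_eutectic = 1 - 0.888554 = 0.1114


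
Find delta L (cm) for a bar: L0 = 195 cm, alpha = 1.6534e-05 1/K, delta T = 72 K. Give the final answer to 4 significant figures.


dL = L0 * alpha * dT
dL = 195 * 1.6534e-05 * 72
dL = 0.2321 cm


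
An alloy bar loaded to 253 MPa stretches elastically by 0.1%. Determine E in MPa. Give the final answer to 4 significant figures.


E = sigma / epsilon
epsilon = 0.1% = 1e-03
E = 253 / 1e-03
E = 253000 MPa


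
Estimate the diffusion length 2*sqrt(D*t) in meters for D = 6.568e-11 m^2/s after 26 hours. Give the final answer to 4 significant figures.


t = 26 hr = 93600 s
Diffusion length = 2*sqrt(D*t)
= 2*sqrt(6.568e-11 * 93600)
= 4.959e-03 m


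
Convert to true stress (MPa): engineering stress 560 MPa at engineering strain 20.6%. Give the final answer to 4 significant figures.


sigma_true = sigma_eng * (1 + epsilon_eng)
sigma_true = 560 * (1 + 0.206)
sigma_true = 675.4 MPa


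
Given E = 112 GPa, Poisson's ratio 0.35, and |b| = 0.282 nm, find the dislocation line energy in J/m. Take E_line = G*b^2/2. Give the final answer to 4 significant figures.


Step 1: G = E / (2*(1+nu))
G = 112 / (2*(1+0.35)) = 41.4815 GPa = 4.14815e+10 Pa
Step 2: E_line = G*b^2/2
b = 0.282 nm = 2.82e-10 m
E_line = 0.5 * 4.14815e+10 * (2.82e-10)^2 = 1.649e-09 J/m


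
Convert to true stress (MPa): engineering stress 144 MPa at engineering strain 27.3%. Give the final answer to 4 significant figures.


sigma_true = sigma_eng * (1 + epsilon_eng)
sigma_true = 144 * (1 + 0.273)
sigma_true = 183.3 MPa


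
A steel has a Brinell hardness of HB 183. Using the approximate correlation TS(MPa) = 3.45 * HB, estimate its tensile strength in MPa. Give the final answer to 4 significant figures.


TS (MPa) = 3.45 * HB
TS = 3.45 * 183
TS = 631.4 MPa


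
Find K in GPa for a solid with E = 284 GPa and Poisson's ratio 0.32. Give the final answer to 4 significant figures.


K = E / (3*(1-2*nu))
K = 284 / (3*(1-2*0.32))
K = 263 GPa


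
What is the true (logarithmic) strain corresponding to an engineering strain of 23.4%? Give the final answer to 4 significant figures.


epsilon_true = ln(1 + epsilon_eng)
epsilon_true = ln(1 + 0.234)
epsilon_true = 0.2103


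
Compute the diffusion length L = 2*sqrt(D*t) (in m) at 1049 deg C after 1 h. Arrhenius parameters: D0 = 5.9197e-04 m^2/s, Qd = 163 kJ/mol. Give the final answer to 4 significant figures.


Step 1: D = D0 * exp(-Qd/(R*T))
T = 1322.15 K
D = 5.9197e-04 * exp(-163e3 / (8.314 * 1322.15)) = 2.14966e-10 m^2/s
Step 2: L = 2*sqrt(D*t)
t = 1 h = 3600 s
L = 2*sqrt(2.14966e-10 * 3600) = 1.759e-03 m


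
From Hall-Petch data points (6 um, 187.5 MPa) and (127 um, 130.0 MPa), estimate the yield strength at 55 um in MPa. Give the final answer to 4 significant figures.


sigma_y = sigma0 + k / sqrt(d)
1/sqrt(d1) = 1/sqrt(6e-06) = 408.248;  1/sqrt(d2) = 88.7357
k = (sigma1 - sigma2) / (1/sqrt(d1) - 1/sqrt(d2)) = (187.5 - 130.0) / (408.248 - 88.7357) = 0.179962 MPa*m^0.5
sigma0 = sigma1 - k/sqrt(d1) = 187.5 - 0.179962*408.248 = 114.031 MPa
sigma_y(d3) = 114.031 + 0.179962 / sqrt(5.5e-05) = 138.3 MPa


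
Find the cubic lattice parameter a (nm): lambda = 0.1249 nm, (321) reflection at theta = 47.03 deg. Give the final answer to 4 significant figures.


d = lambda / (2*sin(theta))
d = 0.1249 / (2*sin(47.03 deg))
d = 0.0853479 nm
a = d * sqrt(h^2+k^2+l^2) = 0.0853479 * sqrt(14)
a = 0.3193 nm


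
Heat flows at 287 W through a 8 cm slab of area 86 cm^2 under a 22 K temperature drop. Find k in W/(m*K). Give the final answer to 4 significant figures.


k = Q*L / (A*dT)
L = 0.08 m, A = 8.6e-03 m^2
k = 287 * 0.08 / (8.6e-03 * 22)
k = 121.4 W/(m*K)


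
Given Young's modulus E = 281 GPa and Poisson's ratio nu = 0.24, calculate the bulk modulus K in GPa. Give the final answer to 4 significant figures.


K = E / (3*(1-2*nu))
K = 281 / (3*(1-2*0.24))
K = 180.1 GPa


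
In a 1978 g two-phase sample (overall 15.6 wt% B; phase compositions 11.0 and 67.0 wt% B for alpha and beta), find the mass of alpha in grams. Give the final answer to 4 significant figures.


f_alpha = (C_beta - C0) / (C_beta - C_alpha)
f_alpha = (67.0 - 15.6) / (67.0 - 11.0) = 0.917857
m_alpha = f_alpha * m_total = 0.917857 * 1978 = 1816 g


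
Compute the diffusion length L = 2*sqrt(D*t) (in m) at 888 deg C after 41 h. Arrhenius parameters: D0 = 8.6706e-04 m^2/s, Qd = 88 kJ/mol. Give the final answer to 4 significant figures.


Step 1: D = D0 * exp(-Qd/(R*T))
T = 1161.15 K
D = 8.6706e-04 * exp(-88e3 / (8.314 * 1161.15)) = 9.53241e-08 m^2/s
Step 2: L = 2*sqrt(D*t)
t = 41 h = 147600 s
L = 2*sqrt(9.53241e-08 * 147600) = 0.2372 m


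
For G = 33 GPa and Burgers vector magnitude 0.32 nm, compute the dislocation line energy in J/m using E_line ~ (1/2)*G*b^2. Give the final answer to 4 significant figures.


E = G*b^2/2
b = 0.32 nm = 3.2e-10 m
G = 33 GPa = 3.3e+10 Pa
E = 0.5 * 3.3e+10 * (3.2e-10)^2
E = 1.69e-09 J/m


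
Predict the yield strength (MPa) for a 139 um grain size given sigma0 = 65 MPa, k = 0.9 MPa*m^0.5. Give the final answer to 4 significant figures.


sigma_y = sigma0 + k / sqrt(d)
d = 139 um = 1.39e-04 m
sigma_y = 65 + 0.9 / sqrt(1.39e-04)
sigma_y = 141.3 MPa


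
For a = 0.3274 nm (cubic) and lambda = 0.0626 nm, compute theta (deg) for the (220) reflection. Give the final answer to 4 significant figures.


d = a / sqrt(h^2+k^2+l^2)
d = 0.3274 / sqrt(8) = 0.115753 nm
lambda = 2*d*sin(theta)  =>  sin(theta) = lambda / (2*d)
sin(theta) = 0.0626 / (2 * 0.115753) = 0.270402
theta = 15.69 deg


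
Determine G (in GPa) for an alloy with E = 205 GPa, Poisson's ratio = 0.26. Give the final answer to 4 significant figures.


G = E / (2*(1+nu))
G = 205 / (2*(1+0.26))
G = 81.35 GPa


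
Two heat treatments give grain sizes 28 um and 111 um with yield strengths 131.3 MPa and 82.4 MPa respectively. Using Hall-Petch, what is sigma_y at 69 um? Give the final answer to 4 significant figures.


sigma_y = sigma0 + k / sqrt(d)
1/sqrt(d1) = 1/sqrt(2.8e-05) = 188.982;  1/sqrt(d2) = 94.9158
k = (sigma1 - sigma2) / (1/sqrt(d1) - 1/sqrt(d2)) = (131.3 - 82.4) / (188.982 - 94.9158) = 0.519845 MPa*m^0.5
sigma0 = sigma1 - k/sqrt(d1) = 131.3 - 0.519845*188.982 = 33.0585 MPa
sigma_y(d3) = 33.0585 + 0.519845 / sqrt(6.9e-05) = 95.64 MPa


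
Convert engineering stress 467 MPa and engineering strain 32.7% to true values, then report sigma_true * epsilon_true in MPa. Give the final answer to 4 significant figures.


sigma_true = sigma_eng * (1 + epsilon_eng)
sigma_true = 467 * (1 + 0.327) = 619.709 MPa
epsilon_true = ln(1 + epsilon_eng)
epsilon_true = ln(1 + 0.327) = 0.282921
sigma_true * epsilon_true = 619.709 * 0.282921 = 175.3 MPa


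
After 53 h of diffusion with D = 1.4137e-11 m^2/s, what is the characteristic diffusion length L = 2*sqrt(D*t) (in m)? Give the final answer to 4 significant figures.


t = 53 hr = 190800 s
Diffusion length = 2*sqrt(D*t)
= 2*sqrt(1.4137e-11 * 190800)
= 3.285e-03 m


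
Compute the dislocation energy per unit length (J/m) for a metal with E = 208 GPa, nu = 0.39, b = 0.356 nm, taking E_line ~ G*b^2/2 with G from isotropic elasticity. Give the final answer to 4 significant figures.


Step 1: G = E / (2*(1+nu))
G = 208 / (2*(1+0.39)) = 74.8201 GPa = 7.48201e+10 Pa
Step 2: E_line = G*b^2/2
b = 0.356 nm = 3.56e-10 m
E_line = 0.5 * 7.48201e+10 * (3.56e-10)^2 = 4.741e-09 J/m


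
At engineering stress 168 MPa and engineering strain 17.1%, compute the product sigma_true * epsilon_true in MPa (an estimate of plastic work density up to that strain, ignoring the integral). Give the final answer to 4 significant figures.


sigma_true = sigma_eng * (1 + epsilon_eng)
sigma_true = 168 * (1 + 0.171) = 196.728 MPa
epsilon_true = ln(1 + epsilon_eng)
epsilon_true = ln(1 + 0.171) = 0.157858
sigma_true * epsilon_true = 196.728 * 0.157858 = 31.06 MPa


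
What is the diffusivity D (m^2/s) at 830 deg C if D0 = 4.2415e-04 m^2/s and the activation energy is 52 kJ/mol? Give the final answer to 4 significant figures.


D = D0 * exp(-Qd / (R*T))
T = 1103.15 K
D = 4.2415e-04 * exp(-52e3 / (8.314 * 1103.15))
D = 1.463e-06 m^2/s


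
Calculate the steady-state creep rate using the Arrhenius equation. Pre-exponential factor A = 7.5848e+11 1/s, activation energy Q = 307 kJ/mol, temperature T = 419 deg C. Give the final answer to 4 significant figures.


rate = A * exp(-Q / (R*T))
T = 419 + 273.15 = 692.15 K
rate = 7.5848e+11 * exp(-307e3 / (8.314 * 692.15))
rate = 5.137e-12 1/s


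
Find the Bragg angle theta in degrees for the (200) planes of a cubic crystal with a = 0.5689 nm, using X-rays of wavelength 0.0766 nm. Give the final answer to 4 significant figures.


d = a / sqrt(h^2+k^2+l^2)
d = 0.5689 / sqrt(4) = 0.28445 nm
lambda = 2*d*sin(theta)  =>  sin(theta) = lambda / (2*d)
sin(theta) = 0.0766 / (2 * 0.28445) = 0.134646
theta = 7.738 deg


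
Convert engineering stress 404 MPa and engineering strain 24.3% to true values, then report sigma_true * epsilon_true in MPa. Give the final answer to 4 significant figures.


sigma_true = sigma_eng * (1 + epsilon_eng)
sigma_true = 404 * (1 + 0.243) = 502.172 MPa
epsilon_true = ln(1 + epsilon_eng)
epsilon_true = ln(1 + 0.243) = 0.217528
sigma_true * epsilon_true = 502.172 * 0.217528 = 109.2 MPa


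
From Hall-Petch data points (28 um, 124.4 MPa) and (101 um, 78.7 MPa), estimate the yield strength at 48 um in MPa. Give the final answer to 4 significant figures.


sigma_y = sigma0 + k / sqrt(d)
1/sqrt(d1) = 1/sqrt(2.8e-05) = 188.982;  1/sqrt(d2) = 99.5037
k = (sigma1 - sigma2) / (1/sqrt(d1) - 1/sqrt(d2)) = (124.4 - 78.7) / (188.982 - 99.5037) = 0.510737 MPa*m^0.5
sigma0 = sigma1 - k/sqrt(d1) = 124.4 - 0.510737*188.982 = 27.8798 MPa
sigma_y(d3) = 27.8798 + 0.510737 / sqrt(4.8e-05) = 101.6 MPa


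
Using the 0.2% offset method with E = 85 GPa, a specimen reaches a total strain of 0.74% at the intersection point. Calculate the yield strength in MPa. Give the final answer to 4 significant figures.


Offset strain = 0.002
Elastic strain at yield = total_strain - offset = 7.4e-03 - 0.002 = 5.4e-03
sigma_y = E * elastic_strain = 85000 * 5.4e-03
sigma_y = 459 MPa


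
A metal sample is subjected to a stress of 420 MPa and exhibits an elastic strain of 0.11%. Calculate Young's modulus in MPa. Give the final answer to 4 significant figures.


E = sigma / epsilon
epsilon = 0.11% = 1.1e-03
E = 420 / 1.1e-03
E = 381800 MPa


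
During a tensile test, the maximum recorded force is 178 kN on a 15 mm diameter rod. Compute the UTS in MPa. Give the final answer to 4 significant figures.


A0 = pi*(d/2)^2 = pi*(15/2)^2 = 176.715 mm^2
UTS = F_max / A0 = 178*1000 / 176.715
UTS = 1007 MPa


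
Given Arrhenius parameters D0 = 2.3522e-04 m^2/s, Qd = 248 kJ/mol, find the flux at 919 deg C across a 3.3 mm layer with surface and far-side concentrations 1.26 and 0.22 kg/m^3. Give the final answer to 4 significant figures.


Step 1: D = D0 * exp(-Qd/(R*T))
T = 919 + 273.15 = 1192.15 K
D = 2.3522e-04 * exp(-248e3 / (8.314 * 1192.15)) = 3.19771e-15 m^2/s
Step 2: J = D * (C1 - C2) / dx
J = 3.19771e-15 * (1.26 - 0.22) / 3.3e-03
J = 1.008e-12 kg/(m^2*s)


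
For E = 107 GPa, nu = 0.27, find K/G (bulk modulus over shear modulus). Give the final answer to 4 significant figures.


G = E / (2*(1+nu))
G = 107 / (2*(1+0.27)) = 42.126 GPa
K = E / (3*(1-2*nu))
K = 107 / (3*(1-2*0.27)) = 77.5362 GPa
K/G = 77.5362 / 42.126 = 1.841


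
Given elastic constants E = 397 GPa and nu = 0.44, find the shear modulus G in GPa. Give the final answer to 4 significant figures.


G = E / (2*(1+nu))
G = 397 / (2*(1+0.44))
G = 137.8 GPa


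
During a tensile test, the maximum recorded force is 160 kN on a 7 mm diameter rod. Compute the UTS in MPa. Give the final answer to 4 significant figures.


A0 = pi*(d/2)^2 = pi*(7/2)^2 = 38.4845 mm^2
UTS = F_max / A0 = 160*1000 / 38.4845
UTS = 4158 MPa


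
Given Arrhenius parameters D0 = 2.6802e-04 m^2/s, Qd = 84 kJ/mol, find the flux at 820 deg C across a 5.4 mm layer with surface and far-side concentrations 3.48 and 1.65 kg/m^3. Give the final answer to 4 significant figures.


Step 1: D = D0 * exp(-Qd/(R*T))
T = 820 + 273.15 = 1093.15 K
D = 2.6802e-04 * exp(-84e3 / (8.314 * 1093.15)) = 2.59537e-08 m^2/s
Step 2: J = D * (C1 - C2) / dx
J = 2.59537e-08 * (3.48 - 1.65) / 5.4e-03
J = 8.795e-06 kg/(m^2*s)


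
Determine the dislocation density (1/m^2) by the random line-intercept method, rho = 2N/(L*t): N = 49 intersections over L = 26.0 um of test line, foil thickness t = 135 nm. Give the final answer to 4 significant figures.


rho = 2N / (L * t)
L = 26.0 um = 2.6e-05 m, t = 135 nm = 1.35e-07 m
rho = 2 * 49 / (2.6e-05 * 1.35e-07)
rho = 2.792e+13 1/m^2


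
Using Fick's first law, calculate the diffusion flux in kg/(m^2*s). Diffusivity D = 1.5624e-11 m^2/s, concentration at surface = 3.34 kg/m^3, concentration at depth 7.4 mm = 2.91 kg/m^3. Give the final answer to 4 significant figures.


J = -D * (dC/dx) = D * (C1 - C2) / dx
J = 1.5624e-11 * (3.34 - 2.91) / 7.4e-03
J = 9.079e-10 kg/(m^2*s)


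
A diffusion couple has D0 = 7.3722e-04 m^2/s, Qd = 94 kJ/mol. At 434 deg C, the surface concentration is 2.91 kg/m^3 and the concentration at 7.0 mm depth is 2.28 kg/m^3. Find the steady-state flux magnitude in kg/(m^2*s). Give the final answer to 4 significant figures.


Step 1: D = D0 * exp(-Qd/(R*T))
T = 434 + 273.15 = 707.15 K
D = 7.3722e-04 * exp(-94e3 / (8.314 * 707.15)) = 8.39272e-11 m^2/s
Step 2: J = D * (C1 - C2) / dx
J = 8.39272e-11 * (2.91 - 2.28) / 7e-03
J = 7.553e-09 kg/(m^2*s)


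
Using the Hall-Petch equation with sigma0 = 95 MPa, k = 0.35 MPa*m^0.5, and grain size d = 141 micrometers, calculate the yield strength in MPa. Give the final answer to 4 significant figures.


sigma_y = sigma0 + k / sqrt(d)
d = 141 um = 1.41e-04 m
sigma_y = 95 + 0.35 / sqrt(1.41e-04)
sigma_y = 124.5 MPa


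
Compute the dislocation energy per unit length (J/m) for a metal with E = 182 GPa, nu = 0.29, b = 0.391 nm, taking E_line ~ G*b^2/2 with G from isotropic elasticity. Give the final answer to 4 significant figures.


Step 1: G = E / (2*(1+nu))
G = 182 / (2*(1+0.29)) = 70.5426 GPa = 7.05426e+10 Pa
Step 2: E_line = G*b^2/2
b = 0.391 nm = 3.91e-10 m
E_line = 0.5 * 7.05426e+10 * (3.91e-10)^2 = 5.392e-09 J/m


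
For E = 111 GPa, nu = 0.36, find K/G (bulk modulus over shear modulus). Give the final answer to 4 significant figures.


G = E / (2*(1+nu))
G = 111 / (2*(1+0.36)) = 40.8088 GPa
K = E / (3*(1-2*nu))
K = 111 / (3*(1-2*0.36)) = 132.143 GPa
K/G = 132.143 / 40.8088 = 3.238


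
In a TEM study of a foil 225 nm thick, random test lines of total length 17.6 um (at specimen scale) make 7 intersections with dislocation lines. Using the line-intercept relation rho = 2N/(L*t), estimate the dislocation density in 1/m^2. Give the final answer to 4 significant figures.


rho = 2N / (L * t)
L = 17.6 um = 1.76e-05 m, t = 225 nm = 2.25e-07 m
rho = 2 * 7 / (1.76e-05 * 2.25e-07)
rho = 3.535e+12 1/m^2


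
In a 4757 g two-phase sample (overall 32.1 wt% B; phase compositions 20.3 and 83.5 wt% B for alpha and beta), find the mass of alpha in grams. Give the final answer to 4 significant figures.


f_alpha = (C_beta - C0) / (C_beta - C_alpha)
f_alpha = (83.5 - 32.1) / (83.5 - 20.3) = 0.813291
m_alpha = f_alpha * m_total = 0.813291 * 4757 = 3869 g


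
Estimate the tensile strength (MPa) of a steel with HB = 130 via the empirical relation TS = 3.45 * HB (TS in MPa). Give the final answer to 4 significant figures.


TS (MPa) = 3.45 * HB
TS = 3.45 * 130
TS = 448.5 MPa


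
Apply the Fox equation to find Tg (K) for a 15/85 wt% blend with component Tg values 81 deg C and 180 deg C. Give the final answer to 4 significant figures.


1/Tg = w1/Tg1 + w2/Tg2 (in Kelvin)
Tg1 = 354.15 K, Tg2 = 453.15 K
1/Tg = 0.15/354.15 + 0.85/453.15
Tg = 434.9 K


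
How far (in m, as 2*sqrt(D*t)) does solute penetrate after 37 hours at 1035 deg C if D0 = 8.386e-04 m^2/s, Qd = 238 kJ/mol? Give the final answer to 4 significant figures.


Step 1: D = D0 * exp(-Qd/(R*T))
T = 1308.15 K
D = 8.386e-04 * exp(-238e3 / (8.314 * 1308.15)) = 2.62926e-13 m^2/s
Step 2: L = 2*sqrt(D*t)
t = 37 h = 133200 s
L = 2*sqrt(2.62926e-13 * 133200) = 3.743e-04 m


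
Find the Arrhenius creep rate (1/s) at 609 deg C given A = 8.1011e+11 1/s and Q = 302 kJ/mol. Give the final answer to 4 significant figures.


rate = A * exp(-Q / (R*T))
T = 609 + 273.15 = 882.15 K
rate = 8.1011e+11 * exp(-302e3 / (8.314 * 882.15))
rate = 1.061e-06 1/s


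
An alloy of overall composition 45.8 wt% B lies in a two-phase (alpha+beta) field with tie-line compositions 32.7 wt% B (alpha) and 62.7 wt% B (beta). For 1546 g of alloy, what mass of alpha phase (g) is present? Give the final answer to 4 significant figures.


f_alpha = (C_beta - C0) / (C_beta - C_alpha)
f_alpha = (62.7 - 45.8) / (62.7 - 32.7) = 0.563333
m_alpha = f_alpha * m_total = 0.563333 * 1546 = 870.9 g


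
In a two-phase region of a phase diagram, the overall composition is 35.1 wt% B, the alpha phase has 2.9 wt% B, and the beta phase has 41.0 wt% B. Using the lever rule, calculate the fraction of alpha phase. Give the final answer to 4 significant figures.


f_alpha = (C_beta - C0) / (C_beta - C_alpha)
f_alpha = (41.0 - 35.1) / (41.0 - 2.9)
f_alpha = 0.1549


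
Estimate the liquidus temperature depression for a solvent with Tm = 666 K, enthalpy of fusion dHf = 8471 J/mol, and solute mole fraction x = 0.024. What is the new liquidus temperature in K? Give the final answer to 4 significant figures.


dT = R*Tm^2*x / dHf
dT = 8.314 * 666^2 * 0.024 / 8471
dT = 10.448 K
T_new = 666 - 10.448 = 655.6 K


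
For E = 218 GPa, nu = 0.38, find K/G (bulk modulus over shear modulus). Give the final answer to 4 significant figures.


G = E / (2*(1+nu))
G = 218 / (2*(1+0.38)) = 78.9855 GPa
K = E / (3*(1-2*nu))
K = 218 / (3*(1-2*0.38)) = 302.778 GPa
K/G = 302.778 / 78.9855 = 3.833


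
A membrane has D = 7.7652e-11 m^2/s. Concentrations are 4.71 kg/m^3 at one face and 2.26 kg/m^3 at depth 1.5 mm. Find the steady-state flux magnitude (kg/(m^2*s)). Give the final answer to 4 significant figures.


J = -D * (dC/dx) = D * (C1 - C2) / dx
J = 7.7652e-11 * (4.71 - 2.26) / 1.5e-03
J = 1.268e-07 kg/(m^2*s)


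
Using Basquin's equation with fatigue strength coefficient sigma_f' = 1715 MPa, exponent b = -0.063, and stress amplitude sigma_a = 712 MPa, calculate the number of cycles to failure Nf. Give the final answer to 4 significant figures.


sigma_a = sigma_f' * (2*Nf)^b
2*Nf = (sigma_a / sigma_f')^(1/b)
2*Nf = (712 / 1715)^(1/-0.063)
2*Nf = 1.14833e+06
Nf = 574200 cycles


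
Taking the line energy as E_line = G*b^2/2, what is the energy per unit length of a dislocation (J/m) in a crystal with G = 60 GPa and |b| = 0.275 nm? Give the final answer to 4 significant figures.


E = G*b^2/2
b = 0.275 nm = 2.75e-10 m
G = 60 GPa = 6e+10 Pa
E = 0.5 * 6e+10 * (2.75e-10)^2
E = 2.269e-09 J/m


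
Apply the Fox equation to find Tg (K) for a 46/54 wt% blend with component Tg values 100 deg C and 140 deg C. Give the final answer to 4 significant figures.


1/Tg = w1/Tg1 + w2/Tg2 (in Kelvin)
Tg1 = 373.15 K, Tg2 = 413.15 K
1/Tg = 0.46/373.15 + 0.54/413.15
Tg = 393.7 K


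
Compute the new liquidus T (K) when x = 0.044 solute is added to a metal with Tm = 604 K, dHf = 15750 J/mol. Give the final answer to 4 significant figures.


dT = R*Tm^2*x / dHf
dT = 8.314 * 604^2 * 0.044 / 15750
dT = 8.47337 K
T_new = 604 - 8.47337 = 595.5 K


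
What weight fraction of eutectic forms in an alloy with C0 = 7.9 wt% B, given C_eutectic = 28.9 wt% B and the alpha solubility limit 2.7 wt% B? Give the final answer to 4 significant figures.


f_primary = (C_e - C0) / (C_e - C_alpha_max)
f_primary = (28.9 - 7.9) / (28.9 - 2.7)
f_primary = 0.801527
f_eutectic = 1 - 0.801527 = 0.1985


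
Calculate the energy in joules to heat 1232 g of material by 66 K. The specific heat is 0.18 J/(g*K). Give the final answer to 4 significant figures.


Q = m * cp * dT
Q = 1232 * 0.18 * 66
Q = 14640 J


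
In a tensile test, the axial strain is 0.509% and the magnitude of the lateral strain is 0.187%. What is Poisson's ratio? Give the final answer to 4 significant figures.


nu = -epsilon_lat / epsilon_axial
Lateral strain is contraction (negative), so using magnitudes:
nu = 0.187 / 0.509
nu = 0.3674


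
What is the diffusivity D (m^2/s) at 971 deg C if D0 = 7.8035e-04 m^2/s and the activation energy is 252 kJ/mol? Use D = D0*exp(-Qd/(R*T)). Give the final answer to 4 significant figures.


D = D0 * exp(-Qd / (R*T))
T = 1244.15 K
D = 7.8035e-04 * exp(-252e3 / (8.314 * 1244.15))
D = 2.051e-14 m^2/s


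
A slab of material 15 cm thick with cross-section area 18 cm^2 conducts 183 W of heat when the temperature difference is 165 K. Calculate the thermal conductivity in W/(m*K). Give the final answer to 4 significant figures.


k = Q*L / (A*dT)
L = 0.15 m, A = 1.8e-03 m^2
k = 183 * 0.15 / (1.8e-03 * 165)
k = 92.42 W/(m*K)


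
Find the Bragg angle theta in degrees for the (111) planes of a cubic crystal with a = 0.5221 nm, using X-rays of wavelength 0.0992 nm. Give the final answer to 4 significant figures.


d = a / sqrt(h^2+k^2+l^2)
d = 0.5221 / sqrt(3) = 0.301435 nm
lambda = 2*d*sin(theta)  =>  sin(theta) = lambda / (2*d)
sin(theta) = 0.0992 / (2 * 0.301435) = 0.164546
theta = 9.471 deg


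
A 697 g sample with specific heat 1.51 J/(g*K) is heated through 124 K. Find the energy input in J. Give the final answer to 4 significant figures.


Q = m * cp * dT
Q = 697 * 1.51 * 124
Q = 130500 J


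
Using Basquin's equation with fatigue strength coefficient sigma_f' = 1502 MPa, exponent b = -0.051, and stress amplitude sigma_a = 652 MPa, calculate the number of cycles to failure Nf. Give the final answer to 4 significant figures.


sigma_a = sigma_f' * (2*Nf)^b
2*Nf = (sigma_a / sigma_f')^(1/b)
2*Nf = (652 / 1502)^(1/-0.051)
2*Nf = 1.27738e+07
Nf = 6.387e+06 cycles


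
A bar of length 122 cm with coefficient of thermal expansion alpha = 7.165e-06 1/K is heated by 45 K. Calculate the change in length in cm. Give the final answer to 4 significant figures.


dL = L0 * alpha * dT
dL = 122 * 7.165e-06 * 45
dL = 0.03934 cm


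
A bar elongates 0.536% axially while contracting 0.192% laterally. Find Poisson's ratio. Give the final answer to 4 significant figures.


nu = -epsilon_lat / epsilon_axial
Lateral strain is contraction (negative), so using magnitudes:
nu = 0.192 / 0.536
nu = 0.3582


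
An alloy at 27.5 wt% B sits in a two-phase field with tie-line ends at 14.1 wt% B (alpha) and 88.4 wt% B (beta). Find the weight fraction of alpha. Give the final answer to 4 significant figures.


f_alpha = (C_beta - C0) / (C_beta - C_alpha)
f_alpha = (88.4 - 27.5) / (88.4 - 14.1)
f_alpha = 0.8197


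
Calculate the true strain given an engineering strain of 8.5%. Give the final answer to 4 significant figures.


epsilon_true = ln(1 + epsilon_eng)
epsilon_true = ln(1 + 0.085)
epsilon_true = 0.08158


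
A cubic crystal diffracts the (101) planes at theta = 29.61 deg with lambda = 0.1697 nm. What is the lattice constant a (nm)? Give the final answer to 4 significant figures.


d = lambda / (2*sin(theta))
d = 0.1697 / (2*sin(29.61 deg))
d = 0.171729 nm
a = d * sqrt(h^2+k^2+l^2) = 0.171729 * sqrt(2)
a = 0.2429 nm


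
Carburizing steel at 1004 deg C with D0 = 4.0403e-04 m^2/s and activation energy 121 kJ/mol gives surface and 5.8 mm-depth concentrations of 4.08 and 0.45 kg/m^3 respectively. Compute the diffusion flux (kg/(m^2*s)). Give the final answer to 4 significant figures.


Step 1: D = D0 * exp(-Qd/(R*T))
T = 1004 + 273.15 = 1277.15 K
D = 4.0403e-04 * exp(-121e3 / (8.314 * 1277.15)) = 4.54371e-09 m^2/s
Step 2: J = D * (C1 - C2) / dx
J = 4.54371e-09 * (4.08 - 0.45) / 5.8e-03
J = 2.844e-06 kg/(m^2*s)


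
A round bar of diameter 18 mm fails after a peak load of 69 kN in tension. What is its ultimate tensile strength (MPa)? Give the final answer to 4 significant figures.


A0 = pi*(d/2)^2 = pi*(18/2)^2 = 254.469 mm^2
UTS = F_max / A0 = 69*1000 / 254.469
UTS = 271.2 MPa


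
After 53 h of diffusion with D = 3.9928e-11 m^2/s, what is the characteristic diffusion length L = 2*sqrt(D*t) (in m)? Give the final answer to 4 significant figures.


t = 53 hr = 190800 s
Diffusion length = 2*sqrt(D*t)
= 2*sqrt(3.9928e-11 * 190800)
= 5.52e-03 m


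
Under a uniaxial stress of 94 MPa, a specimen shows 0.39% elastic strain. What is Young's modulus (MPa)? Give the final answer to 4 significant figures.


E = sigma / epsilon
epsilon = 0.39% = 3.9e-03
E = 94 / 3.9e-03
E = 24100 MPa


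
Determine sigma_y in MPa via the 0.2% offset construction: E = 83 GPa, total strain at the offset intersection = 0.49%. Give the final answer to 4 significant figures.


Offset strain = 0.002
Elastic strain at yield = total_strain - offset = 4.9e-03 - 0.002 = 2.9e-03
sigma_y = E * elastic_strain = 83000 * 2.9e-03
sigma_y = 240.7 MPa


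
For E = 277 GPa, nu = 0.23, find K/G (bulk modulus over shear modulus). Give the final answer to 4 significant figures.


G = E / (2*(1+nu))
G = 277 / (2*(1+0.23)) = 112.602 GPa
K = E / (3*(1-2*nu))
K = 277 / (3*(1-2*0.23)) = 170.988 GPa
K/G = 170.988 / 112.602 = 1.519


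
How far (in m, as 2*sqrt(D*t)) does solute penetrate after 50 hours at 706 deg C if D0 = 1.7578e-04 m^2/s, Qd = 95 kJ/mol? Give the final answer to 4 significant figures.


Step 1: D = D0 * exp(-Qd/(R*T))
T = 979.15 K
D = 1.7578e-04 * exp(-95e3 / (8.314 * 979.15)) = 1.50255e-09 m^2/s
Step 2: L = 2*sqrt(D*t)
t = 50 h = 180000 s
L = 2*sqrt(1.50255e-09 * 180000) = 0.03289 m


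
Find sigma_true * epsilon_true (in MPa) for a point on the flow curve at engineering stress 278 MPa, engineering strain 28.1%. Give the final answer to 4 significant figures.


sigma_true = sigma_eng * (1 + epsilon_eng)
sigma_true = 278 * (1 + 0.281) = 356.118 MPa
epsilon_true = ln(1 + epsilon_eng)
epsilon_true = ln(1 + 0.281) = 0.247641
sigma_true * epsilon_true = 356.118 * 0.247641 = 88.19 MPa


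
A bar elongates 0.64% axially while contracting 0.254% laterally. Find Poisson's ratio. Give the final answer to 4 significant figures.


nu = -epsilon_lat / epsilon_axial
Lateral strain is contraction (negative), so using magnitudes:
nu = 0.254 / 0.64
nu = 0.3969


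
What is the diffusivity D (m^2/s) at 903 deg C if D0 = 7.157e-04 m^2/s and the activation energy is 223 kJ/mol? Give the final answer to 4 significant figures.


D = D0 * exp(-Qd / (R*T))
T = 1176.15 K
D = 7.157e-04 * exp(-223e3 / (8.314 * 1176.15))
D = 8.925e-14 m^2/s


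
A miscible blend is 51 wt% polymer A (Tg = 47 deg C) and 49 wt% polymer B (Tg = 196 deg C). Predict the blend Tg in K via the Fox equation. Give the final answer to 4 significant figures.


1/Tg = w1/Tg1 + w2/Tg2 (in Kelvin)
Tg1 = 320.15 K, Tg2 = 469.15 K
1/Tg = 0.51/320.15 + 0.49/469.15
Tg = 379.2 K


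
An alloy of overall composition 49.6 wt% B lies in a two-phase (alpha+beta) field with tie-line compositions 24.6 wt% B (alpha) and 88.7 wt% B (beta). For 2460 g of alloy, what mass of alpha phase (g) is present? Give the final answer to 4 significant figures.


f_alpha = (C_beta - C0) / (C_beta - C_alpha)
f_alpha = (88.7 - 49.6) / (88.7 - 24.6) = 0.609984
m_alpha = f_alpha * m_total = 0.609984 * 2460 = 1501 g


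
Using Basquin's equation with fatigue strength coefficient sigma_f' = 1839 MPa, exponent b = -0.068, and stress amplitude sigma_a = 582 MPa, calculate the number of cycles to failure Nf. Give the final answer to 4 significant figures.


sigma_a = sigma_f' * (2*Nf)^b
2*Nf = (sigma_a / sigma_f')^(1/b)
2*Nf = (582 / 1839)^(1/-0.068)
2*Nf = 2.22804e+07
Nf = 1.114e+07 cycles


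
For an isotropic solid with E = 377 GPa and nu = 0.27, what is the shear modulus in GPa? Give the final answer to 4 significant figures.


G = E / (2*(1+nu))
G = 377 / (2*(1+0.27))
G = 148.4 GPa


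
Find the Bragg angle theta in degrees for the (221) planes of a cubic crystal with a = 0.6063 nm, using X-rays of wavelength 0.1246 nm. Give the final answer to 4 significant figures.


d = a / sqrt(h^2+k^2+l^2)
d = 0.6063 / sqrt(9) = 0.2021 nm
lambda = 2*d*sin(theta)  =>  sin(theta) = lambda / (2*d)
sin(theta) = 0.1246 / (2 * 0.2021) = 0.308263
theta = 17.95 deg


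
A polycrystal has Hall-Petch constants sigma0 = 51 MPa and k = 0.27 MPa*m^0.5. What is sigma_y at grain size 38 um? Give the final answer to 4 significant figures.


sigma_y = sigma0 + k / sqrt(d)
d = 38 um = 3.8e-05 m
sigma_y = 51 + 0.27 / sqrt(3.8e-05)
sigma_y = 94.8 MPa


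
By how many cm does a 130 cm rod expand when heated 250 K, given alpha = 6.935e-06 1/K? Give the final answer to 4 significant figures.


dL = L0 * alpha * dT
dL = 130 * 6.935e-06 * 250
dL = 0.2254 cm


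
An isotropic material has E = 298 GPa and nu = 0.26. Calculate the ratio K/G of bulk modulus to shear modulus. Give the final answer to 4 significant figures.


G = E / (2*(1+nu))
G = 298 / (2*(1+0.26)) = 118.254 GPa
K = E / (3*(1-2*nu))
K = 298 / (3*(1-2*0.26)) = 206.944 GPa
K/G = 206.944 / 118.254 = 1.75


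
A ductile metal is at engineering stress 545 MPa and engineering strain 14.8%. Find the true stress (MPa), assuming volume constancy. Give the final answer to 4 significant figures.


sigma_true = sigma_eng * (1 + epsilon_eng)
sigma_true = 545 * (1 + 0.148)
sigma_true = 625.7 MPa


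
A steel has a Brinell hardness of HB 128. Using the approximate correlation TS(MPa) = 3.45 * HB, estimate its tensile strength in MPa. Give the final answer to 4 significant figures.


TS (MPa) = 3.45 * HB
TS = 3.45 * 128
TS = 441.6 MPa


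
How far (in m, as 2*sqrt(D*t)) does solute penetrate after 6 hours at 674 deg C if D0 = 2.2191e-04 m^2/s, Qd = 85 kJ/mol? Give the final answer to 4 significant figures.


Step 1: D = D0 * exp(-Qd/(R*T))
T = 947.15 K
D = 2.2191e-04 * exp(-85e3 / (8.314 * 947.15)) = 4.55322e-09 m^2/s
Step 2: L = 2*sqrt(D*t)
t = 6 h = 21600 s
L = 2*sqrt(4.55322e-09 * 21600) = 0.01983 m


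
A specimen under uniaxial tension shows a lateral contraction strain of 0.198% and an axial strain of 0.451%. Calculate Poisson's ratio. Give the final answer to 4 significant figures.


nu = -epsilon_lat / epsilon_axial
Lateral strain is contraction (negative), so using magnitudes:
nu = 0.198 / 0.451
nu = 0.439


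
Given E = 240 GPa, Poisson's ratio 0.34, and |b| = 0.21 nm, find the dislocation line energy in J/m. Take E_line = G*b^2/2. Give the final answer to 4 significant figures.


Step 1: G = E / (2*(1+nu))
G = 240 / (2*(1+0.34)) = 89.5522 GPa = 8.95522e+10 Pa
Step 2: E_line = G*b^2/2
b = 0.21 nm = 2.1e-10 m
E_line = 0.5 * 8.95522e+10 * (2.1e-10)^2 = 1.975e-09 J/m


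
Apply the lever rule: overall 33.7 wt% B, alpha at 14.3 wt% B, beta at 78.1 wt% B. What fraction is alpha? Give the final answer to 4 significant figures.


f_alpha = (C_beta - C0) / (C_beta - C_alpha)
f_alpha = (78.1 - 33.7) / (78.1 - 14.3)
f_alpha = 0.6959


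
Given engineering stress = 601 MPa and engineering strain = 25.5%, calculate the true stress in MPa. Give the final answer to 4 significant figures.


sigma_true = sigma_eng * (1 + epsilon_eng)
sigma_true = 601 * (1 + 0.255)
sigma_true = 754.3 MPa


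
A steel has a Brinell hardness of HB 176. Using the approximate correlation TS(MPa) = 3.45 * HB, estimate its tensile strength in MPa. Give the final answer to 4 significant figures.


TS (MPa) = 3.45 * HB
TS = 3.45 * 176
TS = 607.2 MPa


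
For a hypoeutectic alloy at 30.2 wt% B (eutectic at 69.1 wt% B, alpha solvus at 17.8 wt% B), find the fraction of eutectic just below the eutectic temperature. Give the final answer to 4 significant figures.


f_primary = (C_e - C0) / (C_e - C_alpha_max)
f_primary = (69.1 - 30.2) / (69.1 - 17.8)
f_primary = 0.758285
f_eutectic = 1 - 0.758285 = 0.2417


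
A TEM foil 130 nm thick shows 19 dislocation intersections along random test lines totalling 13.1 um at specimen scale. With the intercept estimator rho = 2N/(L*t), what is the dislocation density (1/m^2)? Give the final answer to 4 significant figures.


rho = 2N / (L * t)
L = 13.1 um = 1.31e-05 m, t = 130 nm = 1.3e-07 m
rho = 2 * 19 / (1.31e-05 * 1.3e-07)
rho = 2.231e+13 1/m^2


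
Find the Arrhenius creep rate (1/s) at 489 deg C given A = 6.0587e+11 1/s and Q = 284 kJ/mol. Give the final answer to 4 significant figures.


rate = A * exp(-Q / (R*T))
T = 489 + 273.15 = 762.15 K
rate = 6.0587e+11 * exp(-284e3 / (8.314 * 762.15))
rate = 2.077e-08 1/s


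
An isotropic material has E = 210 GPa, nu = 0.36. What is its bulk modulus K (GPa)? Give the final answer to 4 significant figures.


K = E / (3*(1-2*nu))
K = 210 / (3*(1-2*0.36))
K = 250 GPa


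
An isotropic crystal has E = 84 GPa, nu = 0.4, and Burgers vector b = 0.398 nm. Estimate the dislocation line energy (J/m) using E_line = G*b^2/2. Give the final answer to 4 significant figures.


Step 1: G = E / (2*(1+nu))
G = 84 / (2*(1+0.4)) = 30 GPa = 3e+10 Pa
Step 2: E_line = G*b^2/2
b = 0.398 nm = 3.98e-10 m
E_line = 0.5 * 3e+10 * (3.98e-10)^2 = 2.376e-09 J/m


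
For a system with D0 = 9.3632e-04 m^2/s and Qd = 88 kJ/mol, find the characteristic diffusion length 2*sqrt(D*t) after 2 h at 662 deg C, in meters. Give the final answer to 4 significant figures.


Step 1: D = D0 * exp(-Qd/(R*T))
T = 935.15 K
D = 9.3632e-04 * exp(-88e3 / (8.314 * 935.15)) = 1.13719e-08 m^2/s
Step 2: L = 2*sqrt(D*t)
t = 2 h = 7200 s
L = 2*sqrt(1.13719e-08 * 7200) = 0.0181 m


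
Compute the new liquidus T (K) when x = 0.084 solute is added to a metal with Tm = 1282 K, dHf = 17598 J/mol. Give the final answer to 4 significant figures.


dT = R*Tm^2*x / dHf
dT = 8.314 * 1282^2 * 0.084 / 17598
dT = 65.2232 K
T_new = 1282 - 65.2232 = 1217 K


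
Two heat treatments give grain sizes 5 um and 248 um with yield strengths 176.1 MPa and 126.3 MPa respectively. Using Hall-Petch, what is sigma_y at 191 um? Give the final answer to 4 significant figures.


sigma_y = sigma0 + k / sqrt(d)
1/sqrt(d1) = 1/sqrt(5e-06) = 447.214;  1/sqrt(d2) = 63.5001
k = (sigma1 - sigma2) / (1/sqrt(d1) - 1/sqrt(d2)) = (176.1 - 126.3) / (447.214 - 63.5001) = 0.129784 MPa*m^0.5
sigma0 = sigma1 - k/sqrt(d1) = 176.1 - 0.129784*447.214 = 118.059 MPa
sigma_y(d3) = 118.059 + 0.129784 / sqrt(1.91e-04) = 127.4 MPa


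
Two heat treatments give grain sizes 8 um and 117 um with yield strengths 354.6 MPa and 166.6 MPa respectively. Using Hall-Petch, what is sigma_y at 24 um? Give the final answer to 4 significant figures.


sigma_y = sigma0 + k / sqrt(d)
1/sqrt(d1) = 1/sqrt(8e-06) = 353.553;  1/sqrt(d2) = 92.45
k = (sigma1 - sigma2) / (1/sqrt(d1) - 1/sqrt(d2)) = (354.6 - 166.6) / (353.553 - 92.45) = 0.720021 MPa*m^0.5
sigma0 = sigma1 - k/sqrt(d1) = 354.6 - 0.720021*353.553 = 100.034 MPa
sigma_y(d3) = 100.034 + 0.720021 / sqrt(2.4e-05) = 247 MPa


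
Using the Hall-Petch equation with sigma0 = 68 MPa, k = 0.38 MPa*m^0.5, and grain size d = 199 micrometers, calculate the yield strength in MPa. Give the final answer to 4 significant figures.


sigma_y = sigma0 + k / sqrt(d)
d = 199 um = 1.99e-04 m
sigma_y = 68 + 0.38 / sqrt(1.99e-04)
sigma_y = 94.94 MPa


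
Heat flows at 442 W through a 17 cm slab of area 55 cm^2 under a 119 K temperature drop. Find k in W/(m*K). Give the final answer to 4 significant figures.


k = Q*L / (A*dT)
L = 0.17 m, A = 5.5e-03 m^2
k = 442 * 0.17 / (5.5e-03 * 119)
k = 114.8 W/(m*K)


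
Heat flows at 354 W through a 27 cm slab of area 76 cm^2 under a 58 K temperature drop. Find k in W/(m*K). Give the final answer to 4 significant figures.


k = Q*L / (A*dT)
L = 0.27 m, A = 7.6e-03 m^2
k = 354 * 0.27 / (7.6e-03 * 58)
k = 216.8 W/(m*K)


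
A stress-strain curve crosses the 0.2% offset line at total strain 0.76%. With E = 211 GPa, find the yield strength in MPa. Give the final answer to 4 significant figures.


Offset strain = 0.002
Elastic strain at yield = total_strain - offset = 7.6e-03 - 0.002 = 5.6e-03
sigma_y = E * elastic_strain = 211000 * 5.6e-03
sigma_y = 1182 MPa


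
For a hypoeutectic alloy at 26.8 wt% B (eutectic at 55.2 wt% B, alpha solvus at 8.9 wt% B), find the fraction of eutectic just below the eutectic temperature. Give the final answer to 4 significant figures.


f_primary = (C_e - C0) / (C_e - C_alpha_max)
f_primary = (55.2 - 26.8) / (55.2 - 8.9)
f_primary = 0.613391
f_eutectic = 1 - 0.613391 = 0.3866


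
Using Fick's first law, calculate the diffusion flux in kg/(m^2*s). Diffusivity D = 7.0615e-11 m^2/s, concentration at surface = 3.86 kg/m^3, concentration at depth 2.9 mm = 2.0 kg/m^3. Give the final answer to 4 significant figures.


J = -D * (dC/dx) = D * (C1 - C2) / dx
J = 7.0615e-11 * (3.86 - 2.0) / 2.9e-03
J = 4.529e-08 kg/(m^2*s)


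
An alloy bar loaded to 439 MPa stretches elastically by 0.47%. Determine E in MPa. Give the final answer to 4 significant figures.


E = sigma / epsilon
epsilon = 0.47% = 4.7e-03
E = 439 / 4.7e-03
E = 93400 MPa


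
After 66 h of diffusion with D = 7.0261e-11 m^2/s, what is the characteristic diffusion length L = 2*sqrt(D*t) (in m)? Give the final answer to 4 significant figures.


t = 66 hr = 237600 s
Diffusion length = 2*sqrt(D*t)
= 2*sqrt(7.0261e-11 * 237600)
= 8.172e-03 m


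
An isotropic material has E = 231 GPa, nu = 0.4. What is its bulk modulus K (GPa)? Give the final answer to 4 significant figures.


K = E / (3*(1-2*nu))
K = 231 / (3*(1-2*0.4))
K = 385 GPa


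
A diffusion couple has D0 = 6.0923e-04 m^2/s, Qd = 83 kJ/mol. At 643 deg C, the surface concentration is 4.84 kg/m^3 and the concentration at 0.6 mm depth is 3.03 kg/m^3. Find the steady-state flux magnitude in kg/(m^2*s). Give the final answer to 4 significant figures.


Step 1: D = D0 * exp(-Qd/(R*T))
T = 643 + 273.15 = 916.15 K
D = 6.0923e-04 * exp(-83e3 / (8.314 * 916.15)) = 1.12806e-08 m^2/s
Step 2: J = D * (C1 - C2) / dx
J = 1.12806e-08 * (4.84 - 3.03) / 6e-04
J = 3.403e-05 kg/(m^2*s)


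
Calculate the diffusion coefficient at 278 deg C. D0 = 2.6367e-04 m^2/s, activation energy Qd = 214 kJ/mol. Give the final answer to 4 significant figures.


D = D0 * exp(-Qd / (R*T))
T = 551.15 K
D = 2.6367e-04 * exp(-214e3 / (8.314 * 551.15))
D = 1.376e-24 m^2/s
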